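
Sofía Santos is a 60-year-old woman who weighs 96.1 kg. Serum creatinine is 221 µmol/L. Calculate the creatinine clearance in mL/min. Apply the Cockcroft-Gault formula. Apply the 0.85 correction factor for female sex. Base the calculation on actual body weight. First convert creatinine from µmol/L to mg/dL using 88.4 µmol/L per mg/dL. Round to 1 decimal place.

SCr = 221 / 88.4 = 2.5 mg/dL
CrCl = (140 − 60) × 96.1 / (72 × 2.5) × 0.85 = 7688.0 / 180.00 × 0.85 ≈ 36.3 mL/min

36.3 mL/min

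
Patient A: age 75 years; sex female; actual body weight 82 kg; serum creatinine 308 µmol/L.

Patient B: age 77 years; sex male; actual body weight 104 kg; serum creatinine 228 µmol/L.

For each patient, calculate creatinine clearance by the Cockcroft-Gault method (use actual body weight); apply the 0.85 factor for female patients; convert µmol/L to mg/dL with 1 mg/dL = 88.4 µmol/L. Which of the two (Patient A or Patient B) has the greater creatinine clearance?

Patient B

Patient A: SCr = 308 / 88.4 = 3.484 mg/dL
Patient A: CrCl = (140 − 75) × 82 / (72 × 3.484) × 0.85 = 5330.0 / 250.85 × 0.85 ≈ 18.1 mL/min
Patient B: SCr = 228 / 88.4 = 2.579 mg/dL
Patient B: CrCl = (140 − 77) × 104 / (72 × 2.579) = 6552.0 / 185.69 ≈ 35.3 mL/min
18.1 vs 35.3 mL/min → Patient B is higher.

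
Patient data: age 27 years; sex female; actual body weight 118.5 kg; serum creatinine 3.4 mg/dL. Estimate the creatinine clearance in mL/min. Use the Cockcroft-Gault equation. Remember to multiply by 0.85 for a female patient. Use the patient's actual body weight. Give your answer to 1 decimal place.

46.5 mL/min

CrCl = (140 − 27) × 118.5 / (72 × 3.4) × 0.85 = 13390.5 / 244.80 × 0.85 ≈ 46.5 mL/min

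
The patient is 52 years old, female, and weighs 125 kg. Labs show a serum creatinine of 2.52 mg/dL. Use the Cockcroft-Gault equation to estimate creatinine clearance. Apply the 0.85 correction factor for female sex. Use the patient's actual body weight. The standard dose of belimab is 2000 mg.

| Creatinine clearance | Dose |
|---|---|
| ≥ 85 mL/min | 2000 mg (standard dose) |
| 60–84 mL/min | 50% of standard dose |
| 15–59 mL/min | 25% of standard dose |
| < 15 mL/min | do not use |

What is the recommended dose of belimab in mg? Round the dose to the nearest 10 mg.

500 mg

CrCl = (140 − 52) × 125 / (72 × 2.52) × 0.85 = 11000.0 / 181.44 × 0.85 ≈ 51.5 mL/min
CrCl ≈ 52 mL/min → bracket 15–59 mL/min.
25% of 2000 mg = 500 mg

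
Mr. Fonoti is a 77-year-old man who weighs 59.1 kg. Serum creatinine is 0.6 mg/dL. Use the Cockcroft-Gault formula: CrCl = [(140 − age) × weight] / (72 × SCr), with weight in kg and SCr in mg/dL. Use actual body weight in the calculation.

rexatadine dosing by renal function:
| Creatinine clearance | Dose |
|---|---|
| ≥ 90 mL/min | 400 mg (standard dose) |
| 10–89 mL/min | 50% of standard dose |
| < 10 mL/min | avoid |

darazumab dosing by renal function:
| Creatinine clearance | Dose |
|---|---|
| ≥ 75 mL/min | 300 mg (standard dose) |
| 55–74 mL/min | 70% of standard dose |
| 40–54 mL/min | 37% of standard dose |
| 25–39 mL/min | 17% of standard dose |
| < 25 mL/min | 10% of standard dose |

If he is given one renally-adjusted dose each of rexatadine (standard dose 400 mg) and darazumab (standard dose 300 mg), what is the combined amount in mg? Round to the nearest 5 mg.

500 mg

CrCl = (140 − 77) × 59.1 / (72 × 0.6) = 3723.3 / 43.20 ≈ 86.2 mL/min
CrCl ≈ 86 mL/min.
rexatadine: 10–89 mL/min → 50% of 400 mg = 200 mg.
darazumab: ≥ 75 mL/min → 100% of 300 mg = 300 mg.
Total = 200 + 300 = 500 mg.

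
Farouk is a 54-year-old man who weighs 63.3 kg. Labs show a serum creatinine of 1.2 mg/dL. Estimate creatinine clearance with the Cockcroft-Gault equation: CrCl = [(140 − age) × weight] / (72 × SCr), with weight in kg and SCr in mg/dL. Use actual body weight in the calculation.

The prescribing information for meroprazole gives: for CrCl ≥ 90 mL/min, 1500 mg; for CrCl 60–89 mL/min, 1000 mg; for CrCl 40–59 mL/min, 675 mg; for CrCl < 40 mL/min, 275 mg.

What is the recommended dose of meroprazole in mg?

1000 mg

CrCl = (140 − 54) × 63.3 / (72 × 1.2) = 5443.8 / 86.40 ≈ 63.0 mL/min
CrCl ≈ 63 mL/min → bracket 60–89 mL/min.
Dose for this bracket: 1000 mg.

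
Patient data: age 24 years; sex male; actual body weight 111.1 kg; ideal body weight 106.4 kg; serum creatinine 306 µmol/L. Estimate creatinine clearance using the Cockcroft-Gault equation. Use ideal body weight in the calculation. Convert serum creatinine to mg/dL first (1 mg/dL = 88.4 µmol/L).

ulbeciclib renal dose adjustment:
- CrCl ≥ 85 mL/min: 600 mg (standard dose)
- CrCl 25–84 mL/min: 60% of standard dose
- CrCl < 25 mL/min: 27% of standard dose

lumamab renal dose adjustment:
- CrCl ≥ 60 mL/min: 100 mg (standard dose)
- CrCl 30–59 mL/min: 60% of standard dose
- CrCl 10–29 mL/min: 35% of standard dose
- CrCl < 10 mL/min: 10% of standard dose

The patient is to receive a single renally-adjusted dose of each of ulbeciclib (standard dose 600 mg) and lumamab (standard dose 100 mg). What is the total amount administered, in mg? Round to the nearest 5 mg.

SCr = 306 / 88.4 = 3.462 mg/dL
CrCl = (140 − 24) × 106.4 / (72 × 3.462) = 12342.4 / 249.26 ≈ 49.5 mL/min
CrCl ≈ 50 mL/min.
ulbeciclib: 25–84 mL/min → 60% of 600 mg = 360 mg.
lumamab: 30–59 mL/min → 60% of 100 mg = 60 mg.
Total = 360 + 60 = 420 mg.

420 mg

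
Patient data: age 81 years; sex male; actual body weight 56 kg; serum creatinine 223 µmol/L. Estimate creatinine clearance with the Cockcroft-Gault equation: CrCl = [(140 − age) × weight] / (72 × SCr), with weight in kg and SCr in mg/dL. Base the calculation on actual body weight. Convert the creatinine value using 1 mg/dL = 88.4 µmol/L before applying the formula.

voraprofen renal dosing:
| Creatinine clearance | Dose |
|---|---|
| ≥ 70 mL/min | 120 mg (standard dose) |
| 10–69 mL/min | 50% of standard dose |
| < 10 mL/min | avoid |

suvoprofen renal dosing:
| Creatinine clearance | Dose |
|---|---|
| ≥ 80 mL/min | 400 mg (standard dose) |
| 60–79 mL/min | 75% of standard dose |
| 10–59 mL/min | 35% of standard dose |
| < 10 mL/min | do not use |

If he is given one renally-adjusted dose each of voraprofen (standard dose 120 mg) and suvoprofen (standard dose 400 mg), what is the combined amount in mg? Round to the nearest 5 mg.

SCr = 223 / 88.4 = 2.523 mg/dL
CrCl = (140 − 81) × 56 / (72 × 2.523) = 3304.0 / 181.66 ≈ 18.2 mL/min
CrCl ≈ 18 mL/min.
voraprofen: 10–69 mL/min → 50% of 120 mg = 60 mg.
suvoprofen: 10–59 mL/min → 35% of 400 mg = 140 mg.
Total = 60 + 140 = 200 mg.

200 mg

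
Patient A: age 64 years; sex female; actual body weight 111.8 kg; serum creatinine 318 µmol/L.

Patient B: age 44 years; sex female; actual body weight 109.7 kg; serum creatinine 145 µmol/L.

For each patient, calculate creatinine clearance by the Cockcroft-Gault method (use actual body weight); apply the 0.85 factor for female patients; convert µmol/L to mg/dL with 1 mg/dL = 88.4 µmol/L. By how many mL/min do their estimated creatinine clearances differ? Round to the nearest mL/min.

48 mL/min

Patient A: SCr = 318 / 88.4 = 3.597 mg/dL
Patient A: CrCl = (140 − 64) × 111.8 / (72 × 3.597) × 0.85 = 8496.8 / 258.98 × 0.85 ≈ 27.9 mL/min
Patient B: SCr = 145 / 88.4 = 1.64 mg/dL
Patient B: CrCl = (140 − 44) × 109.7 / (72 × 1.64) × 0.85 = 10531.2 / 118.08 × 0.85 ≈ 75.8 mL/min
|27.9 − 75.8| = 47.9 mL/min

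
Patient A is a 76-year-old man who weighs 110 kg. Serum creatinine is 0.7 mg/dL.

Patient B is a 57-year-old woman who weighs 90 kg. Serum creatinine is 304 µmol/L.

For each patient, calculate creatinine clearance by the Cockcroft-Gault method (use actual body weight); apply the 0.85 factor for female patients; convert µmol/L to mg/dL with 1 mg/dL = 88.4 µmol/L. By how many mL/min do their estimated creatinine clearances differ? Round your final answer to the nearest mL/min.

114 mL/min

Patient A: CrCl = (140 − 76) × 110 / (72 × 0.7) = 7040.0 / 50.40 ≈ 139.7 mL/min
Patient B: SCr = 304 / 88.4 = 3.439 mg/dL
Patient B: CrCl = (140 − 57) × 90 / (72 × 3.439) × 0.85 = 7470.0 / 247.61 × 0.85 ≈ 25.6 mL/min
|139.7 − 25.6| = 114.1 mL/min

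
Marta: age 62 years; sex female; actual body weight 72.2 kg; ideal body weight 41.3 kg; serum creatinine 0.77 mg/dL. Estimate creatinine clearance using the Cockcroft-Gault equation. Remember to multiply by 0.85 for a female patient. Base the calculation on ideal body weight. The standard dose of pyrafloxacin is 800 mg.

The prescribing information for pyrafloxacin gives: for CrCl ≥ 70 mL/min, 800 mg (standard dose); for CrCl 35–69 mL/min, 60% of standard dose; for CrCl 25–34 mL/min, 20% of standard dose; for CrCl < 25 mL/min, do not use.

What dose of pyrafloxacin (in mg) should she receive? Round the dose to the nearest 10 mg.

CrCl = (140 − 62) × 41.3 / (72 × 0.77) × 0.85 = 3221.4 / 55.44 × 0.85 ≈ 49.4 mL/min
CrCl ≈ 49 mL/min → bracket 35–69 mL/min.
60% of 800 mg = 480 mg

480 mg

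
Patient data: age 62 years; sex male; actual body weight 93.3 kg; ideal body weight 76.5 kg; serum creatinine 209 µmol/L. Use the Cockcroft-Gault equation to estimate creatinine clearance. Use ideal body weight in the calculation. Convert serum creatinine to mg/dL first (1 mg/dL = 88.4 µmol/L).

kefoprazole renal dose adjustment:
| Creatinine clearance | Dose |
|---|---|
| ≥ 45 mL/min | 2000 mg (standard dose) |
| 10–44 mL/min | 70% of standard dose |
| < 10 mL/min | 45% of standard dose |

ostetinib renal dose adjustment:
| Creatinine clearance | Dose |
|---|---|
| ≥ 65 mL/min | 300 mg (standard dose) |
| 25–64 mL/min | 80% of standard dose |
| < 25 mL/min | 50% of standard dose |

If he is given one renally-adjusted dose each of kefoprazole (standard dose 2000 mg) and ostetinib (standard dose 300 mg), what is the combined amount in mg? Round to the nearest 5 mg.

SCr = 209 / 88.4 = 2.364 mg/dL
CrCl = (140 − 62) × 76.5 / (72 × 2.364) = 5967.0 / 170.21 ≈ 35.1 mL/min
CrCl ≈ 35 mL/min.
kefoprazole: 10–44 mL/min → 70% of 2000 mg = 1400 mg.
ostetinib: 25–64 mL/min → 80% of 300 mg = 240 mg.
Total = 1400 + 240 = 1640 mg.

1640 mg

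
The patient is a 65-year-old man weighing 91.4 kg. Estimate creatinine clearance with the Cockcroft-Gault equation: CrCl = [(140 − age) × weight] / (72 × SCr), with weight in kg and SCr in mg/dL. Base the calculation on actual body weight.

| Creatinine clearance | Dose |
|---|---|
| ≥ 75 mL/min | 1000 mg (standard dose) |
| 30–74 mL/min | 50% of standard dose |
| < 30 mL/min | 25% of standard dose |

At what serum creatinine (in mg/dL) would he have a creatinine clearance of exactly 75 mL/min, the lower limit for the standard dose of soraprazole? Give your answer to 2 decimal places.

1.27 mg/dL

Standard dose requires CrCl ≥ 75 mL/min.
Set (140 − 65) × 91.4 / (72 × SCr) = 75
SCr = (140 − 65) × 91.4 / (72 × 75) = 1.269 mg/dL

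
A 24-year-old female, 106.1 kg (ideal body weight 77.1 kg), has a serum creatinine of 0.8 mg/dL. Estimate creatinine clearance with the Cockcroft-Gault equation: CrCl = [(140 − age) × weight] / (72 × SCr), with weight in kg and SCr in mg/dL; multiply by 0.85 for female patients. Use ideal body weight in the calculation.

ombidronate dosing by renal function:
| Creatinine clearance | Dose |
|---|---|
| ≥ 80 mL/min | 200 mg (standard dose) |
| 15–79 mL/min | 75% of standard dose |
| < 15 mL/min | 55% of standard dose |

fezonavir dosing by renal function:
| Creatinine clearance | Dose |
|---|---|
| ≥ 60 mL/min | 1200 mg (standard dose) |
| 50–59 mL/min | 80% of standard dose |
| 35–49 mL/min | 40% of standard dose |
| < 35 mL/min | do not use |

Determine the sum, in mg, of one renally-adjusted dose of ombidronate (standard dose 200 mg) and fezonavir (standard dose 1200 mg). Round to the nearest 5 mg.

1400 mg

CrCl = (140 − 24) × 77.1 / (72 × 0.8) × 0.85 = 8943.6 / 57.60 × 0.85 ≈ 132.0 mL/min
CrCl ≈ 132 mL/min.
ombidronate: ≥ 80 mL/min → 100% of 200 mg = 200 mg.
fezonavir: ≥ 60 mL/min → 100% of 1200 mg = 1200 mg.
Total = 200 + 1200 = 1400 mg.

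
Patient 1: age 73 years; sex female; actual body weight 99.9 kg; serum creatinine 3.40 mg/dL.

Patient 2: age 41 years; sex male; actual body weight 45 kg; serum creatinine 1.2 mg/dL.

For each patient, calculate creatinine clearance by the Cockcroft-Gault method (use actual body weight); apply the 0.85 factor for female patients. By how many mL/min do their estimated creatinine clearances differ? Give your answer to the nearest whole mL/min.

28 mL/min

Patient 1: CrCl = (140 − 73) × 99.9 / (72 × 3.4) × 0.85 = 6693.3 / 244.80 × 0.85 ≈ 23.2 mL/min
Patient 2: CrCl = (140 − 41) × 45 / (72 × 1.2) = 4455.0 / 86.40 ≈ 51.6 mL/min
|23.2 − 51.6| = 28.4 mL/min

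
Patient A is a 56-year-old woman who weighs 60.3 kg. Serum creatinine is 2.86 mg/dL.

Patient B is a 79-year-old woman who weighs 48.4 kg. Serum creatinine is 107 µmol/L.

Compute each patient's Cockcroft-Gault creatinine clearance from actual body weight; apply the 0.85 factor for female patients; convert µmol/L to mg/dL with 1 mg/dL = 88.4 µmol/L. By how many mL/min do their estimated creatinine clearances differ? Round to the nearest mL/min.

Patient A: CrCl = (140 − 56) × 60.3 / (72 × 2.86) × 0.85 = 5065.2 / 205.92 × 0.85 ≈ 20.9 mL/min
Patient B: SCr = 107 / 88.4 = 1.21 mg/dL
Patient B: CrCl = (140 − 79) × 48.4 / (72 × 1.21) × 0.85 = 2952.4 / 87.12 × 0.85 ≈ 28.8 mL/min
|20.9 − 28.8| = 7.9 mL/min

8 mL/min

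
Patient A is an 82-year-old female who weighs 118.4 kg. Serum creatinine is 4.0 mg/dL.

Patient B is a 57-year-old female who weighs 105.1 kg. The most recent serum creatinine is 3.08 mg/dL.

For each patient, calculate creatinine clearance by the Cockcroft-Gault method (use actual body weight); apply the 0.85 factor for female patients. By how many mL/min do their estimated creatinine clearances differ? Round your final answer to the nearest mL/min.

13 mL/min

Patient A: CrCl = (140 − 82) × 118.4 / (72 × 4) × 0.85 = 6867.2 / 288.00 × 0.85 ≈ 20.3 mL/min
Patient B: CrCl = (140 − 57) × 105.1 / (72 × 3.08) × 0.85 = 8723.3 / 221.76 × 0.85 ≈ 33.4 mL/min
|20.3 − 33.4| = 13.1 mL/min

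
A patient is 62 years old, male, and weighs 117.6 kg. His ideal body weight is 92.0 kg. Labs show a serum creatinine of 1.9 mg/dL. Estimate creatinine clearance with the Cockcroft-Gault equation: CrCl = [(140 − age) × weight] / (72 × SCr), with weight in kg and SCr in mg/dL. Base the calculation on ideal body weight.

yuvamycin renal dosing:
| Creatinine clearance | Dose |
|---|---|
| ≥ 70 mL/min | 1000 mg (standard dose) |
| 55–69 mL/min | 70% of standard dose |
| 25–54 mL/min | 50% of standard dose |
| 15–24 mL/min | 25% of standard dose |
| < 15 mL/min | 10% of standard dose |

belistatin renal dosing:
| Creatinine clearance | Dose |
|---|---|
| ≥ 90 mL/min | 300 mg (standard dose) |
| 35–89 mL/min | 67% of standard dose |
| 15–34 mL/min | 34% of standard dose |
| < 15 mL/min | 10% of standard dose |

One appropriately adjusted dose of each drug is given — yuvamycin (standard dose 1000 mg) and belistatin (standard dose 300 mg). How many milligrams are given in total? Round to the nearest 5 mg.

CrCl = (140 − 62) × 92 / (72 × 1.9) = 7176.0 / 136.80 ≈ 52.5 mL/min
CrCl ≈ 52 mL/min.
yuvamycin: 25–54 mL/min → 50% of 1000 mg = 500 mg.
belistatin: 35–89 mL/min → 67% of 300 mg = 201 mg.
Total = 500 + 201 = 701 mg.

700 mg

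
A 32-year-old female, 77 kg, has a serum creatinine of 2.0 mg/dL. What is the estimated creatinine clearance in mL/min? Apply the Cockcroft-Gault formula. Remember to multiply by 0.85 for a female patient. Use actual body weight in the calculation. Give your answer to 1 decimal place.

49.1 mL/min

CrCl = (140 − 32) × 77 / (72 × 2) × 0.85 = 8316.0 / 144.00 × 0.85 ≈ 49.1 mL/min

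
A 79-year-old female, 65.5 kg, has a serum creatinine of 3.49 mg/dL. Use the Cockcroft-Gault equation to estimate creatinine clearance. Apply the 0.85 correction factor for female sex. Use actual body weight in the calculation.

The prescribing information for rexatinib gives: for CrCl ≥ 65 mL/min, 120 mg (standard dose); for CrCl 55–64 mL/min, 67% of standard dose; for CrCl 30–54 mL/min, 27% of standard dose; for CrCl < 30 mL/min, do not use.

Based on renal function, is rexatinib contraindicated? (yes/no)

CrCl = (140 − 79) × 65.5 / (72 × 3.49) × 0.85 = 3995.5 / 251.28 × 0.85 ≈ 13.5 mL/min
CrCl ≈ 14 mL/min, which is < 30 mL/min.

yes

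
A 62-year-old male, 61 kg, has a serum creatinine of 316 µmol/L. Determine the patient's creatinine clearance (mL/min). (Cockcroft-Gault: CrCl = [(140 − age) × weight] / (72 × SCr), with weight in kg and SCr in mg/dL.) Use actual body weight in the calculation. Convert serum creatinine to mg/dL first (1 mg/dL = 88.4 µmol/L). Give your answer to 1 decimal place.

SCr = 316 / 88.4 = 3.575 mg/dL
CrCl = (140 − 62) × 61 / (72 × 3.575) = 4758.0 / 257.40 ≈ 18.5 mL/min

18.5 mL/min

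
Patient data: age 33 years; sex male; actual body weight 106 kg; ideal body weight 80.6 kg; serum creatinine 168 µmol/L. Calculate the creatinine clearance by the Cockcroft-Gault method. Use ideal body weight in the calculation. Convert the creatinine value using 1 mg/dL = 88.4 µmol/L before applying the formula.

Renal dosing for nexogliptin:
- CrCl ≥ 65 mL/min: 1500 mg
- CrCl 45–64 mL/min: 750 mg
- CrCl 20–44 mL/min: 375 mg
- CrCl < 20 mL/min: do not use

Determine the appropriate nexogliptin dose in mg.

SCr = 168 / 88.4 = 1.9 mg/dL
CrCl = (140 − 33) × 80.6 / (72 × 1.9) = 8624.2 / 136.80 ≈ 63.0 mL/min
CrCl ≈ 63 mL/min → bracket 45–64 mL/min.
Dose for this bracket: 750 mg.

750 mg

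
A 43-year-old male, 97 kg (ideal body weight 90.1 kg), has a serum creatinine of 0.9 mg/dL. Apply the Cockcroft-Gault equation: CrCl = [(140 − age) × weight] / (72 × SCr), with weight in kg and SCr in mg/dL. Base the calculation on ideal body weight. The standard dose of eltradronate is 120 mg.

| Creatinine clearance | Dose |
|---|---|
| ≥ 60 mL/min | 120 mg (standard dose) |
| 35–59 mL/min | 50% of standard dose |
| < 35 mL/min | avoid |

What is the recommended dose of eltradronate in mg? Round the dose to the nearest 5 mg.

CrCl = (140 − 43) × 90.1 / (72 × 0.9) = 8739.7 / 64.80 ≈ 134.9 mL/min
CrCl ≈ 135 mL/min → bracket ≥ 60 mL/min.
100% of 120 mg = 120 mg

120 mg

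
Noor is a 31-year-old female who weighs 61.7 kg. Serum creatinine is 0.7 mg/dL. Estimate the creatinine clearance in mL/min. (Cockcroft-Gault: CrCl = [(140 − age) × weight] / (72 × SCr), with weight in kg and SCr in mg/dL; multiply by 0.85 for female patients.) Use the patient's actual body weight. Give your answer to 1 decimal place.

CrCl = (140 − 31) × 61.7 / (72 × 0.7) × 0.85 = 6725.3 / 50.40 × 0.85 ≈ 113.4 mL/min

113.4 mL/min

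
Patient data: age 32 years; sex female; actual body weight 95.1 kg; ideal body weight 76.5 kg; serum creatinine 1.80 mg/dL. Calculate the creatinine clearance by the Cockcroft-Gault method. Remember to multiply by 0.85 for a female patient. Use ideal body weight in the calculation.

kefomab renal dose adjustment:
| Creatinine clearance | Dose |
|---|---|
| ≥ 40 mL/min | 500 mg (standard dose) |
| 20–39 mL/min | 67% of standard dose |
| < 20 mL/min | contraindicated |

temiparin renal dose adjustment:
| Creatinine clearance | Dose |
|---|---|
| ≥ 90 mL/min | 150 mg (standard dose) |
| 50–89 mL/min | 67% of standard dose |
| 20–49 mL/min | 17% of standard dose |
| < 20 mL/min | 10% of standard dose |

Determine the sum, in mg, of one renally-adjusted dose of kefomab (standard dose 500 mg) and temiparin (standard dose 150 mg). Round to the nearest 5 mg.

CrCl = (140 − 32) × 76.5 / (72 × 1.8) × 0.85 = 8262.0 / 129.60 × 0.85 ≈ 54.2 mL/min
CrCl ≈ 54 mL/min.
kefomab: ≥ 40 mL/min → 100% of 500 mg = 500 mg.
temiparin: 50–89 mL/min → 67% of 150 mg = 100.5 mg.
Total = 500 + 100.5 = 600.5 mg.

600 mg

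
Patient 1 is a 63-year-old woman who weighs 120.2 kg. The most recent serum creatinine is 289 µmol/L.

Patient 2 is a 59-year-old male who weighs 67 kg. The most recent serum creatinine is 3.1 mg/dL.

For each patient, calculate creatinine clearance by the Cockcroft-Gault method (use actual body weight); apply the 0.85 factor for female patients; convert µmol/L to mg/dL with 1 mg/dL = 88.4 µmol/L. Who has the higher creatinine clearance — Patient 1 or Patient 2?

Patient 1

Patient 1: SCr = 289 / 88.4 = 3.269 mg/dL
Patient 1: CrCl = (140 − 63) × 120.2 / (72 × 3.269) × 0.85 = 9255.4 / 235.37 × 0.85 ≈ 33.4 mL/min
Patient 2: CrCl = (140 − 59) × 67 / (72 × 3.1) = 5427.0 / 223.20 ≈ 24.3 mL/min
33.4 vs 24.3 mL/min → Patient 1 is higher.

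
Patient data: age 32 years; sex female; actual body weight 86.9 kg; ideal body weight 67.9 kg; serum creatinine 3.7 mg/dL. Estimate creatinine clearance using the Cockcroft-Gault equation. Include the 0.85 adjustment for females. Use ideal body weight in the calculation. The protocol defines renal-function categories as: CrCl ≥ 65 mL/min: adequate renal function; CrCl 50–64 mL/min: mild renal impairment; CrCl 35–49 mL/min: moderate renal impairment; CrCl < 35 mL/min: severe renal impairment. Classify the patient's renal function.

CrCl = (140 − 32) × 67.9 / (72 × 3.7) × 0.85 = 7333.2 / 266.40 × 0.85 ≈ 23.4 mL/min
23 mL/min falls in the 'severe renal impairment' range.

severe renal impairment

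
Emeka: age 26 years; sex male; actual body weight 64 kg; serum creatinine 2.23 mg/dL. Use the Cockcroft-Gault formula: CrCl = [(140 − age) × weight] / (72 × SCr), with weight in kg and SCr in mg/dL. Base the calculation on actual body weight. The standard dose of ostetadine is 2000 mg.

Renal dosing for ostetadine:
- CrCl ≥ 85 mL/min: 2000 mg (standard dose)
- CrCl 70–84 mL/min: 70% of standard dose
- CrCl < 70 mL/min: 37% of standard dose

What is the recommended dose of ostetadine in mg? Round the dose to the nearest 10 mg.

CrCl = (140 − 26) × 64 / (72 × 2.23) = 7296.0 / 160.56 ≈ 45.4 mL/min
CrCl ≈ 45 mL/min → bracket < 70 mL/min.
37% of 2000 mg = 740 mg

740 mg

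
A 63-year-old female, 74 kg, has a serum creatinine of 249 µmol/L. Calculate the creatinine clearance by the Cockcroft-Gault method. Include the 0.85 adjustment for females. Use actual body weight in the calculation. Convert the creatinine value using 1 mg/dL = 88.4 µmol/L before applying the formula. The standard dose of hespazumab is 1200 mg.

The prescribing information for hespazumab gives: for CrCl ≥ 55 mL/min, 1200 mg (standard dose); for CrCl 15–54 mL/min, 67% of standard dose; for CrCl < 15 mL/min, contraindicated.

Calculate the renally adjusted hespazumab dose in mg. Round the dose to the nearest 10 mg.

800 mg

SCr = 249 / 88.4 = 2.817 mg/dL
CrCl = (140 − 63) × 74 / (72 × 2.817) × 0.85 = 5698.0 / 202.82 × 0.85 ≈ 23.9 mL/min
CrCl ≈ 24 mL/min → bracket 15–54 mL/min.
67% of 1200 mg = 804 mg → 800 mg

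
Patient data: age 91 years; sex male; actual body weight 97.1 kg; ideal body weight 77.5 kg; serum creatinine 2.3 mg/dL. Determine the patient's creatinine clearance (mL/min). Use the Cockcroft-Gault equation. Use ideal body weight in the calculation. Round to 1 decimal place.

22.9 mL/min

CrCl = (140 − 91) × 77.5 / (72 × 2.3) = 3797.5 / 165.60 ≈ 22.9 mL/min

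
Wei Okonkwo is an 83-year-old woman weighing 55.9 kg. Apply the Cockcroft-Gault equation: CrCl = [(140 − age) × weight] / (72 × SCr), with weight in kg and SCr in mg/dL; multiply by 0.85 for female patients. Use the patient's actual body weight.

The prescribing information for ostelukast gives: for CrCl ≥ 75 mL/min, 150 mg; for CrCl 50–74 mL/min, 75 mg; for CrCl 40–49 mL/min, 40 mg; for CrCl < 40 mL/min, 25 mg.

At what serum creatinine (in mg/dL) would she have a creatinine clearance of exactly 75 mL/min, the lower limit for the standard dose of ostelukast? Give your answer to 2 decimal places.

0.50 mg/dL

Standard dose requires CrCl ≥ 75 mL/min.
Set (140 − 83) × 55.9 × 0.85 / (72 × SCr) = 75
SCr = (140 − 83) × 55.9 × 0.85 / (72 × 75) = 0.502 mg/dL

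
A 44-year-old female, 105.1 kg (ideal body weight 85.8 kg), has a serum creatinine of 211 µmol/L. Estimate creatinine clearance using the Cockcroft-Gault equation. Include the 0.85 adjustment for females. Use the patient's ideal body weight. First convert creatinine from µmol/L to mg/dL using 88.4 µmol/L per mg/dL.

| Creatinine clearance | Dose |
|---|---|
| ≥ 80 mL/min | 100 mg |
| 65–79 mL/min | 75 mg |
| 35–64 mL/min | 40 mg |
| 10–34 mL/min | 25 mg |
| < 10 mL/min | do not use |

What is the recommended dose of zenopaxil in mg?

40 mg

SCr = 211 / 88.4 = 2.387 mg/dL
CrCl = (140 − 44) × 85.8 / (72 × 2.387) × 0.85 = 8236.8 / 171.86 × 0.85 ≈ 40.7 mL/min
CrCl ≈ 41 mL/min → bracket 35–64 mL/min.
Dose for this bracket: 40 mg.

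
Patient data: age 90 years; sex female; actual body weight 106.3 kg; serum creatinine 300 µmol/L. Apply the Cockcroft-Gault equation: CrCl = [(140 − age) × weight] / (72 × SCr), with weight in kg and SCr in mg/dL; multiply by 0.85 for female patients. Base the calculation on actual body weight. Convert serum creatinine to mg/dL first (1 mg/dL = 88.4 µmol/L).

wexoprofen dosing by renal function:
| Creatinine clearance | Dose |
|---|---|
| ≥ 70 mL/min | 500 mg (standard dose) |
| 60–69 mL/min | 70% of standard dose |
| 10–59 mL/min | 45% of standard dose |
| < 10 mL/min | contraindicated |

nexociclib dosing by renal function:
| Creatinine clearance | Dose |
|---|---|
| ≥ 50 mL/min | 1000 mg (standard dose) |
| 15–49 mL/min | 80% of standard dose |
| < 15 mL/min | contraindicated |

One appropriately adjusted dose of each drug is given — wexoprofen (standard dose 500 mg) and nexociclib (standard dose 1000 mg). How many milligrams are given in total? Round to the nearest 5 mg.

1025 mg

SCr = 300 / 88.4 = 3.394 mg/dL
CrCl = (140 − 90) × 106.3 / (72 × 3.394) × 0.85 = 5315.0 / 244.37 × 0.85 ≈ 18.5 mL/min
CrCl ≈ 18 mL/min.
wexoprofen: 10–59 mL/min → 45% of 500 mg = 225 mg.
nexociclib: 15–49 mL/min → 80% of 1000 mg = 800 mg.
Total = 225 + 800 = 1025 mg.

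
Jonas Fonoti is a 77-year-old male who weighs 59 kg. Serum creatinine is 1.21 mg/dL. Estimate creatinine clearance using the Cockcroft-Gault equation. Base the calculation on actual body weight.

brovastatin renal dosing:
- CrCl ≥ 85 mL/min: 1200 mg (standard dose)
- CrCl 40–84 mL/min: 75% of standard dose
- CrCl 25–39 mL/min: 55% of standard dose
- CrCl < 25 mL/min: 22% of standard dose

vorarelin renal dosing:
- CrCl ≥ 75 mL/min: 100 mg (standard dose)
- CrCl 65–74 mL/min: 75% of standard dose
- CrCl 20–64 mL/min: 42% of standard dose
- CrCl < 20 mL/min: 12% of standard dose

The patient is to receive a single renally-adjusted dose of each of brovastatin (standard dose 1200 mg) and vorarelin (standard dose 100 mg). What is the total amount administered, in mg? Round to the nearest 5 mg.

CrCl = (140 − 77) × 59 / (72 × 1.21) = 3717.0 / 87.12 ≈ 42.7 mL/min
CrCl ≈ 43 mL/min.
brovastatin: 40–84 mL/min → 75% of 1200 mg = 900 mg.
vorarelin: 20–64 mL/min → 42% of 100 mg = 42 mg.
Total = 900 + 42 = 942 mg.

940 mg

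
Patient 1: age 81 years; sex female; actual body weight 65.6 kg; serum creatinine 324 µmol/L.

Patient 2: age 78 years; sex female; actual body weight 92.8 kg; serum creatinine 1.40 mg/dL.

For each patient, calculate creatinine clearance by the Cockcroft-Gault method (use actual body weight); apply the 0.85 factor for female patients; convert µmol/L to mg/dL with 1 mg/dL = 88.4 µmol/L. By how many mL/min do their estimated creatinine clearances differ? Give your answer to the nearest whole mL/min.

Patient 1: SCr = 324 / 88.4 = 3.665 mg/dL
Patient 1: CrCl = (140 − 81) × 65.6 / (72 × 3.665) × 0.85 = 3870.4 / 263.88 × 0.85 ≈ 12.5 mL/min
Patient 2: CrCl = (140 − 78) × 92.8 / (72 × 1.4) × 0.85 = 5753.6 / 100.80 × 0.85 ≈ 48.5 mL/min
|12.5 − 48.5| = 36.0 mL/min

36 mL/min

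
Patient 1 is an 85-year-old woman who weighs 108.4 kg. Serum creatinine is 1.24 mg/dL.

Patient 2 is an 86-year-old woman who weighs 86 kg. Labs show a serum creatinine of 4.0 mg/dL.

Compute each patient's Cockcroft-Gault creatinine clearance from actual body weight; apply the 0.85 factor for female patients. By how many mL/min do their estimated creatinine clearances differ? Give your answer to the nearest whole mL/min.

43 mL/min

Patient 1: CrCl = (140 − 85) × 108.4 / (72 × 1.24) × 0.85 = 5962.0 / 89.28 × 0.85 ≈ 56.8 mL/min
Patient 2: CrCl = (140 − 86) × 86 / (72 × 4) × 0.85 = 4644.0 / 288.00 × 0.85 ≈ 13.7 mL/min
|56.8 − 13.7| = 43.1 mL/min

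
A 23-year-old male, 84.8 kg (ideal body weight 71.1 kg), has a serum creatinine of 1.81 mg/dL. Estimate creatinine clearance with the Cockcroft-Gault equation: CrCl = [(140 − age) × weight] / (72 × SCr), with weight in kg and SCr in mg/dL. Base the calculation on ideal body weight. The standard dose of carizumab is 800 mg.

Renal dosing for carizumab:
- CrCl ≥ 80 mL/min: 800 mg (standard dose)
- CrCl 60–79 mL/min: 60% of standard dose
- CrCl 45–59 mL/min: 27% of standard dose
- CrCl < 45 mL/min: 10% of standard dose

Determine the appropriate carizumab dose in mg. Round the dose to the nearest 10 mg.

CrCl = (140 − 23) × 71.1 / (72 × 1.81) = 8318.7 / 130.32 ≈ 63.8 mL/min
CrCl ≈ 64 mL/min → bracket 60–79 mL/min.
60% of 800 mg = 480 mg

480 mg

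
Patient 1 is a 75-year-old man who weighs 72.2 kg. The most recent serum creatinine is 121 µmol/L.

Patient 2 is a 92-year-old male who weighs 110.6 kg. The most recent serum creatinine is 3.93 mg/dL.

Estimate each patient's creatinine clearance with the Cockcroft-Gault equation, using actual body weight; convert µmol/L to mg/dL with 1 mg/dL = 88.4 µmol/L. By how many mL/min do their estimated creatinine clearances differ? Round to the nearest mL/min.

29 mL/min

Patient 1: SCr = 121 / 88.4 = 1.369 mg/dL
Patient 1: CrCl = (140 − 75) × 72.2 / (72 × 1.369) = 4693.0 / 98.57 ≈ 47.6 mL/min
Patient 2: CrCl = (140 − 92) × 110.6 / (72 × 3.93) = 5308.8 / 282.96 ≈ 18.8 mL/min
|47.6 − 18.8| = 28.8 mL/min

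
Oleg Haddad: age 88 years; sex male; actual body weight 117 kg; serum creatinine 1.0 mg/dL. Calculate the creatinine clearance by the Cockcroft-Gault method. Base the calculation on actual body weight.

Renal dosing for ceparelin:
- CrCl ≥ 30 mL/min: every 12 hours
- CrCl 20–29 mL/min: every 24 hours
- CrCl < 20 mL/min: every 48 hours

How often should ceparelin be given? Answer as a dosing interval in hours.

every 12 hours

CrCl = (140 − 88) × 117 / (72 × 1) = 6084.0 / 72.00 ≈ 84.5 mL/min
CrCl ≈ 84 mL/min → bracket ≥ 30 mL/min → every 12 hours.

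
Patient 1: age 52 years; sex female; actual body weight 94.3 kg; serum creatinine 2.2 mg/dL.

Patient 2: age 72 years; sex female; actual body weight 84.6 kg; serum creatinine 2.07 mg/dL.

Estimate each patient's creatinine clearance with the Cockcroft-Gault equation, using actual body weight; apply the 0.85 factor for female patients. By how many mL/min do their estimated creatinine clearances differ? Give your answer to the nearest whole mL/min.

12 mL/min

Patient 1: CrCl = (140 − 52) × 94.3 / (72 × 2.2) × 0.85 = 8298.4 / 158.40 × 0.85 ≈ 44.5 mL/min
Patient 2: CrCl = (140 − 72) × 84.6 / (72 × 2.07) × 0.85 = 5752.8 / 149.04 × 0.85 ≈ 32.8 mL/min
|44.5 − 32.8| = 11.7 mL/min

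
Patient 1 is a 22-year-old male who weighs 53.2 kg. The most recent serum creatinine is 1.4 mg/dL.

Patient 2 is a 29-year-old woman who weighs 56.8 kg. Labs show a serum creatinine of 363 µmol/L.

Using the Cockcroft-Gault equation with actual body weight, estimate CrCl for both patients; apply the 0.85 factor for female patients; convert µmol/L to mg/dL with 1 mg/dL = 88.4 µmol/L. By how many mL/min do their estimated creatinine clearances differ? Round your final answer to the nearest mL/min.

Patient 1: CrCl = (140 − 22) × 53.2 / (72 × 1.4) = 6277.6 / 100.80 ≈ 62.3 mL/min
Patient 2: SCr = 363 / 88.4 = 4.106 mg/dL
Patient 2: CrCl = (140 − 29) × 56.8 / (72 × 4.106) × 0.85 = 6304.8 / 295.63 × 0.85 ≈ 18.1 mL/min
|62.3 − 18.1| = 44.2 mL/min

44 mL/min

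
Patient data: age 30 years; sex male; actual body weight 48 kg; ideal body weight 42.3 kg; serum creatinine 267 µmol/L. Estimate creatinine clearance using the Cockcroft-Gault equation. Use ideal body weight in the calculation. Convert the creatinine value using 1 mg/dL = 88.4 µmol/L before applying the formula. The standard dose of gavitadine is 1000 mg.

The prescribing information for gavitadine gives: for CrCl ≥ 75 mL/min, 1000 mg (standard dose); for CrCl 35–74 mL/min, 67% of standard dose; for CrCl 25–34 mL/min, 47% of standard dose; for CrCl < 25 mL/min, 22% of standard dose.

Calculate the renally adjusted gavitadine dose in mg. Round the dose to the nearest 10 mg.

SCr = 267 / 88.4 = 3.02 mg/dL
CrCl = (140 − 30) × 42.3 / (72 × 3.02) = 4653.0 / 217.44 ≈ 21.4 mL/min
CrCl ≈ 21 mL/min → bracket < 25 mL/min.
22% of 1000 mg = 220 mg

220 mg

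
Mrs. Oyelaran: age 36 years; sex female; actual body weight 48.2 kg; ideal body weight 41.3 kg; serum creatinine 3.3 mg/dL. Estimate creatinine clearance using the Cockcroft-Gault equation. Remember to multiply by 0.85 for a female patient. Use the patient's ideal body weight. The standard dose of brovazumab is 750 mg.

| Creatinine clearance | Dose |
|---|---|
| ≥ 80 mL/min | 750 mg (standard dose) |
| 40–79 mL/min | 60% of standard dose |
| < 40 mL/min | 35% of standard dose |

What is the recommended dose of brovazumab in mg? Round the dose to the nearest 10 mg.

260 mg

CrCl = (140 − 36) × 41.3 / (72 × 3.3) × 0.85 = 4295.2 / 237.60 × 0.85 ≈ 15.4 mL/min
CrCl ≈ 15 mL/min → bracket < 40 mL/min.
35% of 750 mg = 262.5 mg → 260 mg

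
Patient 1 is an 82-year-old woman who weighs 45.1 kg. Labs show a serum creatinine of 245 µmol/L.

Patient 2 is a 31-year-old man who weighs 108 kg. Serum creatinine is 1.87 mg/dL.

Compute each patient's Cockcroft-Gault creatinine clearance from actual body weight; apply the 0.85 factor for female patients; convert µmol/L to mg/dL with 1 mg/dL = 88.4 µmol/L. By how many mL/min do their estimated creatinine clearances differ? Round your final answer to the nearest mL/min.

76 mL/min

Patient 1: SCr = 245 / 88.4 = 2.771 mg/dL
Patient 1: CrCl = (140 − 82) × 45.1 / (72 × 2.771) × 0.85 = 2615.8 / 199.51 × 0.85 ≈ 11.1 mL/min
Patient 2: CrCl = (140 − 31) × 108 / (72 × 1.87) = 11772.0 / 134.64 ≈ 87.4 mL/min
|11.1 − 87.4| = 76.3 mL/min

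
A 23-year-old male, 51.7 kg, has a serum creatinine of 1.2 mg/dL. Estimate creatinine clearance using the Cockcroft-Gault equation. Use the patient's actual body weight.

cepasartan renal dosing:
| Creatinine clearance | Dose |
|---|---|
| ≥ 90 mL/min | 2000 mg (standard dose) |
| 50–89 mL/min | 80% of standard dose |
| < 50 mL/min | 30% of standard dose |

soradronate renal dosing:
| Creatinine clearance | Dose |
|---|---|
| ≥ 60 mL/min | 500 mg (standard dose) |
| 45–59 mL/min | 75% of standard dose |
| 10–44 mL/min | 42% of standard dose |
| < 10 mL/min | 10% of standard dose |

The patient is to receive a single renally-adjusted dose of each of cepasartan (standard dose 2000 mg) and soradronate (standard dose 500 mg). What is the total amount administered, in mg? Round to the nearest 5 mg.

CrCl = (140 − 23) × 51.7 / (72 × 1.2) = 6048.9 / 86.40 ≈ 70.0 mL/min
CrCl ≈ 70 mL/min.
cepasartan: 50–89 mL/min → 80% of 2000 mg = 1600 mg.
soradronate: ≥ 60 mL/min → 100% of 500 mg = 500 mg.
Total = 1600 + 500 = 2100 mg.

2100 mg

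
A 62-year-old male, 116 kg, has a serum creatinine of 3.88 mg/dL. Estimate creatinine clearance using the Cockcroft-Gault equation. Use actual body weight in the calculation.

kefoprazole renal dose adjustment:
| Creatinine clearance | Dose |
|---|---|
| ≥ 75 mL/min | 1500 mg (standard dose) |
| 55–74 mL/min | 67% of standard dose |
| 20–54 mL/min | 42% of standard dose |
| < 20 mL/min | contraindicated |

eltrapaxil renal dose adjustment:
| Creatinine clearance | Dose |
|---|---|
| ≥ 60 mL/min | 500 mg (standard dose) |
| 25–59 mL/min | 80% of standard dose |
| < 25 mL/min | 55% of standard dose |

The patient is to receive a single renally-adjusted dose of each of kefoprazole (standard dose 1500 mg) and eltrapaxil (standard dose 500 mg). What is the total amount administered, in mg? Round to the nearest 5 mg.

CrCl = (140 − 62) × 116 / (72 × 3.88) = 9048.0 / 279.36 ≈ 32.4 mL/min
CrCl ≈ 32 mL/min.
kefoprazole: 20–54 mL/min → 42% of 1500 mg = 630 mg.
eltrapaxil: 25–59 mL/min → 80% of 500 mg = 400 mg.
Total = 630 + 400 = 1030 mg.

1030 mg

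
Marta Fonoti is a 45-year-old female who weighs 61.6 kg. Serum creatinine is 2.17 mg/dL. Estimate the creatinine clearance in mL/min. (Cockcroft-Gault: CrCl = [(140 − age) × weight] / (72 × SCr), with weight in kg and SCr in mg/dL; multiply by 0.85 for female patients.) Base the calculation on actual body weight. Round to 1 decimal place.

CrCl = (140 − 45) × 61.6 / (72 × 2.17) × 0.85 = 5852.0 / 156.24 × 0.85 ≈ 31.8 mL/min

31.8 mL/min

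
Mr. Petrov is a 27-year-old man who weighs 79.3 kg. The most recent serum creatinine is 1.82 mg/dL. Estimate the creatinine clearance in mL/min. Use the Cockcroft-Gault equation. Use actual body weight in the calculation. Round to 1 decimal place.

CrCl = (140 − 27) × 79.3 / (72 × 1.82) = 8960.9 / 131.04 ≈ 68.4 mL/min

68.4 mL/min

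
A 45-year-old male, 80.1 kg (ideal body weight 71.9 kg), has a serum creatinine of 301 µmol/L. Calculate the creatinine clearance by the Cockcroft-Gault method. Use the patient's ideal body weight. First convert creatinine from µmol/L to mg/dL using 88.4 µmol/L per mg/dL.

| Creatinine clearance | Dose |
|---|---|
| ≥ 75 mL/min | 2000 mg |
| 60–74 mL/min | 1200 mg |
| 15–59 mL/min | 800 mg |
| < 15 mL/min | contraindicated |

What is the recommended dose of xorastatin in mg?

SCr = 301 / 88.4 = 3.405 mg/dL
CrCl = (140 − 45) × 71.9 / (72 × 3.405) = 6830.5 / 245.16 ≈ 27.9 mL/min
CrCl ≈ 28 mL/min → bracket 15–59 mL/min.
Dose for this bracket: 800 mg.

800 mg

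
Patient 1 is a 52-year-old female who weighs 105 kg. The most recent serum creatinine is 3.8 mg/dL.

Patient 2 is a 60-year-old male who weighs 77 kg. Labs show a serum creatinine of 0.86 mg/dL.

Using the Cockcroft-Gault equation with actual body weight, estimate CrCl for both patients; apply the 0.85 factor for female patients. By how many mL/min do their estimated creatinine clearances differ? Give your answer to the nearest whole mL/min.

Patient 1: CrCl = (140 − 52) × 105 / (72 × 3.8) × 0.85 = 9240.0 / 273.60 × 0.85 ≈ 28.7 mL/min
Patient 2: CrCl = (140 − 60) × 77 / (72 × 0.86) = 6160.0 / 61.92 ≈ 99.5 mL/min
|28.7 − 99.5| = 70.8 mL/min

71 mL/min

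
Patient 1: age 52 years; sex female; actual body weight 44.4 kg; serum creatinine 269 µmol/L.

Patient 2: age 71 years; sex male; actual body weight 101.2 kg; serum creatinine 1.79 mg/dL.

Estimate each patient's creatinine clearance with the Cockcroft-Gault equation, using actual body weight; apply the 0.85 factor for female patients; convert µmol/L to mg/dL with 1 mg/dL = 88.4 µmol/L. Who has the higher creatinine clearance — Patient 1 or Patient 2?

Patient 2

Patient 1: SCr = 269 / 88.4 = 3.043 mg/dL
Patient 1: CrCl = (140 − 52) × 44.4 / (72 × 3.043) × 0.85 = 3907.2 / 219.10 × 0.85 ≈ 15.2 mL/min
Patient 2: CrCl = (140 − 71) × 101.2 / (72 × 1.79) = 6982.8 / 128.88 ≈ 54.2 mL/min
15.2 vs 54.2 mL/min → Patient 2 is higher.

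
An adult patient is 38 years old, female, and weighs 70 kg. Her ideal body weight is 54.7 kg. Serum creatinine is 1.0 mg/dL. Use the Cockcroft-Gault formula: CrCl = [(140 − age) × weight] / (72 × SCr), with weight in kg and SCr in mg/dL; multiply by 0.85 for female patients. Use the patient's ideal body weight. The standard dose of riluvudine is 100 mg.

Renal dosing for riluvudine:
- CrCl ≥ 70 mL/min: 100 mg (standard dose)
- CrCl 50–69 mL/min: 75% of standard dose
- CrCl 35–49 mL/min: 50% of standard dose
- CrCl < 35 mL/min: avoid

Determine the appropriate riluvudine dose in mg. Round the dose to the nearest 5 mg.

75 mg

CrCl = (140 − 38) × 54.7 / (72 × 1) × 0.85 = 5579.4 / 72.00 × 0.85 ≈ 65.9 mL/min
CrCl ≈ 66 mL/min → bracket 50–69 mL/min.
75% of 100 mg = 75 mg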